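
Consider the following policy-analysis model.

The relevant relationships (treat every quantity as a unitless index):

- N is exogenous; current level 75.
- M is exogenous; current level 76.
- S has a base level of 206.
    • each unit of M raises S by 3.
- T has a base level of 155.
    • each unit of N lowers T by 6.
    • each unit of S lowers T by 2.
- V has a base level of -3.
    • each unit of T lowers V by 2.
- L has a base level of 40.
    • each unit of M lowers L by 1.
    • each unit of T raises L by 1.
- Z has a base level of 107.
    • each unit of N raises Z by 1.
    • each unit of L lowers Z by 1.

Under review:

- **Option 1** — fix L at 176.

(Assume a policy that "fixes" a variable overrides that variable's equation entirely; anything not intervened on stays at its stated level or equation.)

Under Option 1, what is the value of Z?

Option 1 (L := 176):
  N = 75
  M = 76
  S = 206 + 3·76 = 434
  T = 155 − 6·75 − 2·434 = -1163
  L = 176
  Z = 107 + 75 − 176 = 6

6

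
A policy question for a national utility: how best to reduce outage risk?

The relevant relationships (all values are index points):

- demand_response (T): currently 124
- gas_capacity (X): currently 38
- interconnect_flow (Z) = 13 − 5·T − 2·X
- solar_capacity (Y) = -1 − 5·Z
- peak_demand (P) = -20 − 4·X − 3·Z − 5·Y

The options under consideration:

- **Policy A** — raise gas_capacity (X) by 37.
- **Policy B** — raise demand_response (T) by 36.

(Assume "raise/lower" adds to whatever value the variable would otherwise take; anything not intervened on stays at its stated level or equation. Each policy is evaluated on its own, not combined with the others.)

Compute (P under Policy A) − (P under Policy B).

2184

Policy A (X + 37):
  T = 124
  X = 38 + 37 = 75
  Z = 13 − 5·124 − 2·75 = -757
  Y = -1 − 5·(-757) = 3784
  P = -20 − 4·75 − 3·(-757) − 5·3784 = -16969
Policy B (T + 36):
  T = 124 + 36 = 160
  X = 38
  Z = 13 − 5·160 − 2·38 = -863
  Y = -1 − 5·(-863) = 4314
  P = -20 − 4·38 − 3·(-863) − 5·4314 = -19153
P: -16969 − (-19153) = 2184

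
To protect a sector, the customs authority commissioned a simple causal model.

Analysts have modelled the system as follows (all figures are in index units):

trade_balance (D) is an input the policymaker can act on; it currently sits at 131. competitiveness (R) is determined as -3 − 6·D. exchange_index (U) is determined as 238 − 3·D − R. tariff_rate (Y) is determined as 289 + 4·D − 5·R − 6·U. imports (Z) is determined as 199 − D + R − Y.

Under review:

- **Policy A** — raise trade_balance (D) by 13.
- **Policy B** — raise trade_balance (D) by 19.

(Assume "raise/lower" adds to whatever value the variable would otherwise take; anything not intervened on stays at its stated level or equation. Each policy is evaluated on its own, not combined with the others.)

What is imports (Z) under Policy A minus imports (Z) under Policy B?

138

Policy A (D + 13):
  D = 131 + 13 = 144
  R = -3 − 6·144 = -867
  U = 238 − 3·144 − (-867) = 673
  Y = 289 + 4·144 − 5·(-867) − 6·673 = 1162
  Z = 199 − 144 + (-867) − 1162 = -1974
Policy B (D + 19):
  D = 131 + 19 = 150
  R = -3 − 6·150 = -903
  U = 238 − 3·150 − (-903) = 691
  Y = 289 + 4·150 − 5·(-903) − 6·691 = 1258
  Z = 199 − 150 + (-903) − 1258 = -2112
Z: -1974 − (-2112) = 138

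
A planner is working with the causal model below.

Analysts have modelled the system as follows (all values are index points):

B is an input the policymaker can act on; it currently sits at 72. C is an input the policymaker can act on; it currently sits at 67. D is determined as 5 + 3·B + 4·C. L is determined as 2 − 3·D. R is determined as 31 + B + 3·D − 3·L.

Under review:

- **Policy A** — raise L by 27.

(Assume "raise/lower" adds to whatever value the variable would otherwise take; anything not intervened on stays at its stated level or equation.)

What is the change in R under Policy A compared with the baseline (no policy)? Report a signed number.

-81

Baseline:
  B = 72
  C = 67
  D = 5 + 3·72 + 4·67 = 489
  L = 2 − 3·489 = -1465
  R = 31 + 72 + 3·489 − 3·(-1465) = 5965
Policy A (L + 27):
  B = 72
  C = 67
  D = 5 + 3·72 + 4·67 = 489
  L = 2 − 3·489 (+27 from intervention) = -1438
  R = 31 + 72 + 3·489 − 3·(-1438) = 5884
Change in R: 5884 − 5965 = -81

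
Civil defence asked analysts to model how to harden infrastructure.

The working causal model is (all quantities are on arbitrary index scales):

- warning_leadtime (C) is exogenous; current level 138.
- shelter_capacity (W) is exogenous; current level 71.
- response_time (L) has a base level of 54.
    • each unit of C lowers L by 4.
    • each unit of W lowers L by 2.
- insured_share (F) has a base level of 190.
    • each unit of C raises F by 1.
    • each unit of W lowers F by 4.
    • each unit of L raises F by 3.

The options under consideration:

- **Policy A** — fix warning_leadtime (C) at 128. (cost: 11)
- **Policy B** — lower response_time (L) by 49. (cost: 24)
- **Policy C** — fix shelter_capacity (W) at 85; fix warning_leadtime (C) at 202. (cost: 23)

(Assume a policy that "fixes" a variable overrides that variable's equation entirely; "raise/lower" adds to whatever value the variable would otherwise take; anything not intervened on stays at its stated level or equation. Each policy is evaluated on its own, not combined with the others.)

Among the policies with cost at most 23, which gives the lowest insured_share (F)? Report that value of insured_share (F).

Policy A (C := 128):
  C = 128
  W = 71
  L = 54 − 4·128 − 2·71 = -600
  F = 190 + 128 − 4·71 + 3·(-600) = -1766
Policy C (W := 85, C := 202):
  C = 202
  W = 85
  L = 54 − 4·202 − 2·85 = -924
  F = 190 + 202 − 4·85 + 3·(-924) = -2720
Comparing — Policy A: F=-1766, Policy C: F=-2720. Lowest is -2720 (Policy C).

-2720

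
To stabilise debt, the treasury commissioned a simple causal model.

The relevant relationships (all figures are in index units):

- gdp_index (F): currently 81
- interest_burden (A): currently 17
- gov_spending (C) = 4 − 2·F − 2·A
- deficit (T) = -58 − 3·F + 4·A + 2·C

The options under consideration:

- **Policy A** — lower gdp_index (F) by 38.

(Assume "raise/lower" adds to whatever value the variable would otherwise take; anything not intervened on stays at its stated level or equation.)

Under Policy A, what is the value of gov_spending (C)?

Policy A (F − 38):
  F = 81 − 38 = 43
  A = 17
  C = 4 − 2·43 − 2·17 = -116

-116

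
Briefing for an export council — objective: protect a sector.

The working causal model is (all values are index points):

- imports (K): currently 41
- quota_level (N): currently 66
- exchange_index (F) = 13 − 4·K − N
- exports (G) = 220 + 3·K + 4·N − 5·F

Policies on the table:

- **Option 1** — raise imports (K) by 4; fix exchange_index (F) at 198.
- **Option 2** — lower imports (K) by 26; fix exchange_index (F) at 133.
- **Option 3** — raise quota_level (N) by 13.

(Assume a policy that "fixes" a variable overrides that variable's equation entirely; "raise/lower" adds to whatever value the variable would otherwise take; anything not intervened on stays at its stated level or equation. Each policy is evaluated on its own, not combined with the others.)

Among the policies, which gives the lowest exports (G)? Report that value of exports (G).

-371

Option 1 (K + 4, F := 198):
  K = 41 + 4 = 45
  N = 66
  F = 198
  G = 220 + 3·45 + 4·66 − 5·198 = -371
Option 2 (K − 26, F := 133):
  K = 41 − 26 = 15
  N = 66
  F = 133
  G = 220 + 3·15 + 4·66 − 5·133 = -136
Option 3 (N + 13):
  K = 41
  N = 66 + 13 = 79
  F = 13 − 4·41 − 79 = -230
  G = 220 + 3·41 + 4·79 − 5·(-230) = 1809
Comparing — Option 1: G=-371, Option 2: G=-136, Option 3: G=1809. Lowest is -371 (Option 1).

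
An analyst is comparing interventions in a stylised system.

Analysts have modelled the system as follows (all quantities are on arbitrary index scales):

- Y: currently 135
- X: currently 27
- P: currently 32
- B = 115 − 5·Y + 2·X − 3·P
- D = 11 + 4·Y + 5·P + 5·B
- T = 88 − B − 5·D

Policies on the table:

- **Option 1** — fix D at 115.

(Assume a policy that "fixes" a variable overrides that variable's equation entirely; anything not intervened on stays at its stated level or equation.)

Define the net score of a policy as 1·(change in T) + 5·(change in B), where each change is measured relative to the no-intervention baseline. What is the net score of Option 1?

-12070

Baseline:
  Y = 135
  X = 27
  P = 32
  B = 115 − 5·135 + 2·27 − 3·32 = -602
  D = 11 + 4·135 + 5·32 + 5·(-602) = -2299
  T = 88 − (-602) − 5·(-2299) = 12185
Option 1 (D := 115):
  Y = 135
  X = 27
  P = 32
  B = 115 − 5·135 + 2·27 − 3·32 = -602
  D = 115
  T = 88 − (-602) − 5·115 = 115
ΔT = 115 − 12185 = -12070; ΔB = -602 − (-602) = 0
Score = 1·(-12070) + 5·0 = -12070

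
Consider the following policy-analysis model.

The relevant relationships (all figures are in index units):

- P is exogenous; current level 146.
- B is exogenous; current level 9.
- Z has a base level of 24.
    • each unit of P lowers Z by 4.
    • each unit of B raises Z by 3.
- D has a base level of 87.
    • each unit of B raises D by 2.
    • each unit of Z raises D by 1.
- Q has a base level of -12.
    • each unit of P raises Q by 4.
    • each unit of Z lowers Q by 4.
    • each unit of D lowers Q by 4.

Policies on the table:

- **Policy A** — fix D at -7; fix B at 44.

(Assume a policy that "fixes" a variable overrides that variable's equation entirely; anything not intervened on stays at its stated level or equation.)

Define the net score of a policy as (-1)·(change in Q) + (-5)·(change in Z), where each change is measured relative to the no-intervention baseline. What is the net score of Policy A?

Baseline:
  P = 146
  B = 9
  Z = 24 − 4·146 + 3·9 = -533
  D = 87 + 2·9 + (-533) = -428
  Q = -12 + 4·146 − 4·(-533) − 4·(-428) = 4416
Policy A (D := -7, B := 44):
  P = 146
  B = 44
  Z = 24 − 4·146 + 3·44 = -428
  D = -7
  Q = -12 + 4·146 − 4·(-428) − 4·(-7) = 2312
ΔQ = 2312 − 4416 = -2104; ΔZ = -428 − (-533) = 105
Score = (-1)·(-2104) + (-5)·105 = 1579

1579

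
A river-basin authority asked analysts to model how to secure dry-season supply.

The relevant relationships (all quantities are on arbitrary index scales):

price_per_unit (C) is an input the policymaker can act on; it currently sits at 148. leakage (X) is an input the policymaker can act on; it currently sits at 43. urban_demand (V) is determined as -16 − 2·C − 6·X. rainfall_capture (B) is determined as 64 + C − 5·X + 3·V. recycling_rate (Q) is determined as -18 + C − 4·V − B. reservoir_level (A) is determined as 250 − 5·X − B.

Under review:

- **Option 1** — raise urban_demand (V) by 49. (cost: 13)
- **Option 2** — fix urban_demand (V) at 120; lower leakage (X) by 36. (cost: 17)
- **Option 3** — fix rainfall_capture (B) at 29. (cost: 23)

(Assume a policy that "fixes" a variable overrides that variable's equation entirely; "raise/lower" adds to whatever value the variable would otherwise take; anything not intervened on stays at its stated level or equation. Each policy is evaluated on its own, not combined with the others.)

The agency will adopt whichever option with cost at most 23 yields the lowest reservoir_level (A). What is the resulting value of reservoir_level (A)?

Option 1 (V + 49):
  C = 148
  X = 43
  V = -16 − 2·148 − 6·43 (+49 from intervention) = -521
  B = 64 + 148 − 5·43 + 3·(-521) = -1566
  A = 250 − 5·43 − (-1566) = 1601
Option 2 (V := 120, X − 36):
  C = 148
  X = 43 − 36 = 7
  V = 120
  B = 64 + 148 − 5·7 + 3·120 = 537
  A = 250 − 5·7 − 537 = -322
Option 3 (B := 29):
  C = 148
  X = 43
  V = -16 − 2·148 − 6·43 = -570
  B = 29
  A = 250 − 5·43 − 29 = 6
Comparing — Option 1: A=1601, Option 2: A=-322, Option 3: A=6. Lowest is -322 (Option 2).

-322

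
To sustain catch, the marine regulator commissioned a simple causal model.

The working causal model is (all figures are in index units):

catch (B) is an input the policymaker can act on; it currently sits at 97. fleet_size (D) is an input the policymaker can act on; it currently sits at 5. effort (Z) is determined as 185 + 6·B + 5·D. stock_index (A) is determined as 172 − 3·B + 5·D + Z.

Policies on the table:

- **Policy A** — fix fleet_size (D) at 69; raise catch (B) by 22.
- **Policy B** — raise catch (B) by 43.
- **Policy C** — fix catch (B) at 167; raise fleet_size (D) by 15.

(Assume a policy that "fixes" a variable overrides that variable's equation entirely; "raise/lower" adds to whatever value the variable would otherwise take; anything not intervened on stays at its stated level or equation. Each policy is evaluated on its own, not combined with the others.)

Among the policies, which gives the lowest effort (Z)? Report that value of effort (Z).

1050

Policy A (D := 69, B + 22):
  B = 97 + 22 = 119
  D = 69
  Z = 185 + 6·119 + 5·69 = 1244
Policy B (B + 43):
  B = 97 + 43 = 140
  D = 5
  Z = 185 + 6·140 + 5·5 = 1050
Policy C (B := 167, D + 15):
  B = 167
  D = 5 + 15 = 20
  Z = 185 + 6·167 + 5·20 = 1287
Comparing — Policy A: Z=1244, Policy B: Z=1050, Policy C: Z=1287. Lowest is 1050 (Policy B).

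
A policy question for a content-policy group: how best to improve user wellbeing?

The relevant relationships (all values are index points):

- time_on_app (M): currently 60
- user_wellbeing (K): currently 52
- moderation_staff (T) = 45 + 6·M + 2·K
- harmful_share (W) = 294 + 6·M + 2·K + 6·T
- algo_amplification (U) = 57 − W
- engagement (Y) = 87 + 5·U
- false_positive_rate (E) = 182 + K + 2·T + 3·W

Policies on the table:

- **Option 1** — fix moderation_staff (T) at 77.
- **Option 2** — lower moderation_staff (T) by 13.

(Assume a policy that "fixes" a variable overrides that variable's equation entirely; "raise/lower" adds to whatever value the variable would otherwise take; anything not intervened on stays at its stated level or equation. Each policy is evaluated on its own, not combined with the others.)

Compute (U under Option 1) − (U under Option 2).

Option 1 (T := 77):
  M = 60
  K = 52
  T = 77
  W = 294 + 6·60 + 2·52 + 6·77 = 1220
  U = 57 − 1220 = -1163
Option 2 (T − 13):
  M = 60
  K = 52
  T = 45 + 6·60 + 2·52 (−13 from intervention) = 496
  W = 294 + 6·60 + 2·52 + 6·496 = 3734
  U = 57 − 3734 = -3677
U: -1163 − (-3677) = 2514

2514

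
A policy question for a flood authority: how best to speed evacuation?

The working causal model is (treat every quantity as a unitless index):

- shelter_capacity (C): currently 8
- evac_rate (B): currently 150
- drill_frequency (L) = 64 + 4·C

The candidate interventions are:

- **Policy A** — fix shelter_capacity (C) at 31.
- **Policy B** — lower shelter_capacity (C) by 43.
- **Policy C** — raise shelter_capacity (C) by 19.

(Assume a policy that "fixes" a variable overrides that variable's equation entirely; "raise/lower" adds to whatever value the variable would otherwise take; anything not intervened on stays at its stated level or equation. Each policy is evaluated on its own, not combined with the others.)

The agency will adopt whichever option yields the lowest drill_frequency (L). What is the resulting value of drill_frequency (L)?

-76

Policy A (C := 31):
  C = 31
  L = 64 + 4·31 = 188
Policy B (C − 43):
  C = 8 − 43 = -35
  L = 64 + 4·(-35) = -76
Policy C (C + 19):
  C = 8 + 19 = 27
  L = 64 + 4·27 = 172
Comparing — Policy A: L=188, Policy B: L=-76, Policy C: L=172. Lowest is -76 (Policy B).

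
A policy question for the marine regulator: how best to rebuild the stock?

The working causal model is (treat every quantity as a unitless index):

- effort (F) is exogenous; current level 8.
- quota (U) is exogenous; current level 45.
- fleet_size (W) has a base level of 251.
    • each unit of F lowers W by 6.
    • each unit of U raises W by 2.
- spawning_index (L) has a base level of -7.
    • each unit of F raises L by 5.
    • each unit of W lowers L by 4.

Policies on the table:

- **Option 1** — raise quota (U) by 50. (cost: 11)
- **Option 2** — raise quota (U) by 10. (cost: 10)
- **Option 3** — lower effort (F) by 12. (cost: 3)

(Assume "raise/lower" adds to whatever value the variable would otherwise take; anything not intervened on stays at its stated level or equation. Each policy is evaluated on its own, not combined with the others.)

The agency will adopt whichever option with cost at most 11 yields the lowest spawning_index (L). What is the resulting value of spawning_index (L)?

Option 1 (U + 50):
  F = 8
  U = 45 + 50 = 95
  W = 251 − 6·8 + 2·95 = 393
  L = -7 + 5·8 − 4·393 = -1539
Option 2 (U + 10):
  F = 8
  U = 45 + 10 = 55
  W = 251 − 6·8 + 2·55 = 313
  L = -7 + 5·8 − 4·313 = -1219
Option 3 (F − 12):
  F = 8 − 12 = -4
  U = 45
  W = 251 − 6·(-4) + 2·45 = 365
  L = -7 + 5·(-4) − 4·365 = -1487
Comparing — Option 1: L=-1539, Option 2: L=-1219, Option 3: L=-1487. Lowest is -1539 (Option 1).

-1539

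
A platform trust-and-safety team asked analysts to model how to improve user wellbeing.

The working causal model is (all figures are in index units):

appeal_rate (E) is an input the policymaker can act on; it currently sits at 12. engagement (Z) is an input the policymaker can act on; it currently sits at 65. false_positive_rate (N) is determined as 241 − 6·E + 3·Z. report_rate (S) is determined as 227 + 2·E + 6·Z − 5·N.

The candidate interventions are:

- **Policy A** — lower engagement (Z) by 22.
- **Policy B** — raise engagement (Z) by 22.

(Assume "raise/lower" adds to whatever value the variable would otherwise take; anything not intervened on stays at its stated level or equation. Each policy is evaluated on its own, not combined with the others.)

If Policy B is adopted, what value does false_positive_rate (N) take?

430

Policy B (Z + 22):
  E = 12
  Z = 65 + 22 = 87
  N = 241 − 6·12 + 3·87 = 430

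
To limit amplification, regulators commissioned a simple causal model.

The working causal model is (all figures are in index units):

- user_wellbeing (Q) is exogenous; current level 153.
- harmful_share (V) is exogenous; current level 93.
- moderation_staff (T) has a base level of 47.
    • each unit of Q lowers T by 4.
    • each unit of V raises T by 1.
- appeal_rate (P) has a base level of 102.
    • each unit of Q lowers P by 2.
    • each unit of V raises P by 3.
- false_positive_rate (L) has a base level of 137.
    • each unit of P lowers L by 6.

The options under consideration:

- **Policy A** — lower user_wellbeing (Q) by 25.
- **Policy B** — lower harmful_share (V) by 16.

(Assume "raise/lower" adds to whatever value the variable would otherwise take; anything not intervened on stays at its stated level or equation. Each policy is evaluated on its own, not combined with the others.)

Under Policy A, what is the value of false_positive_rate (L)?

Policy A (Q − 25):
  Q = 153 − 25 = 128
  V = 93
  P = 102 − 2·128 + 3·93 = 125
  L = 137 − 6·125 = -613

-613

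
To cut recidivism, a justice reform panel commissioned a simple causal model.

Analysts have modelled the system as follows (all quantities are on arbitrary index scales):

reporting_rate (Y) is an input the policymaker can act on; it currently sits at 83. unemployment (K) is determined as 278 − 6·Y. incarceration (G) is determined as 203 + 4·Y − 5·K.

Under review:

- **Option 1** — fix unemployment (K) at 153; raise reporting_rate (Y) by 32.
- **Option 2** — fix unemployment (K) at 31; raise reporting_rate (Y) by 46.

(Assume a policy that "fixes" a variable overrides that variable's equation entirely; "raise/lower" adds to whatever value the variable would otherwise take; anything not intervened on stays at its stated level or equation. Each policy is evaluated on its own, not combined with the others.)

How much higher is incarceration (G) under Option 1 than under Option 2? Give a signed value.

-666

Option 1 (K := 153, Y + 32):
  Y = 83 + 32 = 115
  K = 153
  G = 203 + 4·115 − 5·153 = -102
Option 2 (K := 31, Y + 46):
  Y = 83 + 46 = 129
  K = 31
  G = 203 + 4·129 − 5·31 = 564
G: -102 − 564 = -666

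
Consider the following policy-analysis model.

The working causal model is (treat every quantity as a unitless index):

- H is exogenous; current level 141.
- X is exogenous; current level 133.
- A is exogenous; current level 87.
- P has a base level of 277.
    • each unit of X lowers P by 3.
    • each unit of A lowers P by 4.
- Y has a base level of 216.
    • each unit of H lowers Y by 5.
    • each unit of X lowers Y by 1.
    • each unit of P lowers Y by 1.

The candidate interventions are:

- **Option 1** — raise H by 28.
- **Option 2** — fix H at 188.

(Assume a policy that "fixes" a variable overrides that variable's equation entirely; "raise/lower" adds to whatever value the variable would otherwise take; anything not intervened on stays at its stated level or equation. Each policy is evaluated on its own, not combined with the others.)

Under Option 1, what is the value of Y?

-292

Option 1 (H + 28):
  H = 141 + 28 = 169
  X = 133
  A = 87
  P = 277 − 3·133 − 4·87 = -470
  Y = 216 − 5·169 − 133 − (-470) = -292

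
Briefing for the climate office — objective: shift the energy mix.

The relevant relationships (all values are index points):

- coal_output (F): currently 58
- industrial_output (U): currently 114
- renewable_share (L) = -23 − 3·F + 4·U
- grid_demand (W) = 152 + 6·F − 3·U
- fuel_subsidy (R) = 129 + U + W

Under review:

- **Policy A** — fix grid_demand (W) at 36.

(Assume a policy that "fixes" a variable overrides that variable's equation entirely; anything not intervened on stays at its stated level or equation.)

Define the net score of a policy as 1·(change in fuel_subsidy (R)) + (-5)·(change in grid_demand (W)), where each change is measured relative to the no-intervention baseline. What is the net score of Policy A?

Baseline:
  F = 58
  U = 114
  W = 152 + 6·58 − 3·114 = 158
  R = 129 + 114 + 158 = 401
Policy A (W := 36):
  F = 58
  U = 114
  W = 36
  R = 129 + 114 + 36 = 279
ΔR = 279 − 401 = -122; ΔW = 36 − 158 = -122
Score = 1·(-122) + (-5)·(-122) = 488

488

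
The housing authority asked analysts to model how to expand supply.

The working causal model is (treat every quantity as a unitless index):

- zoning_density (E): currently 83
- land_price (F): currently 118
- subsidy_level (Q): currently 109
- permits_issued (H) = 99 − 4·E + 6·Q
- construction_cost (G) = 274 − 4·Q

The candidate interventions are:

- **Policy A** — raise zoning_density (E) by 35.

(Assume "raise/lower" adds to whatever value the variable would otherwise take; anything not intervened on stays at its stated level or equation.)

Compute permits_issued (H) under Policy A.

281

Policy A (E + 35):
  E = 83 + 35 = 118
  Q = 109
  H = 99 − 4·118 + 6·109 = 281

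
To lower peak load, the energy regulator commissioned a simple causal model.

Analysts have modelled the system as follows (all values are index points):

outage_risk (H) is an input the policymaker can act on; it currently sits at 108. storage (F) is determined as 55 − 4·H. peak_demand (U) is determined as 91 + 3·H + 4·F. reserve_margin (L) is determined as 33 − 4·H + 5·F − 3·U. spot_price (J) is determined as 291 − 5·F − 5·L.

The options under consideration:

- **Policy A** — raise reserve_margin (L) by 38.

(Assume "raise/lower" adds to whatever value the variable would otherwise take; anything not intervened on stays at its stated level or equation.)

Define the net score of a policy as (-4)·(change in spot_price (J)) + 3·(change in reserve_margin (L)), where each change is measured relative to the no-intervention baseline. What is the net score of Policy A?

874

Baseline:
  H = 108
  F = 55 − 4·108 = -377
  U = 91 + 3·108 + 4·(-377) = -1093
  L = 33 − 4·108 + 5·(-377) − 3·(-1093) = 995
  J = 291 − 5·(-377) − 5·995 = -2799
Policy A (L + 38):
  H = 108
  F = 55 − 4·108 = -377
  U = 91 + 3·108 + 4·(-377) = -1093
  L = 33 − 4·108 + 5·(-377) − 3·(-1093) (+38 from intervention) = 1033
  J = 291 − 5·(-377) − 5·1033 = -2989
ΔJ = -2989 − (-2799) = -190; ΔL = 1033 − 995 = 38
Score = (-4)·(-190) + 3·38 = 874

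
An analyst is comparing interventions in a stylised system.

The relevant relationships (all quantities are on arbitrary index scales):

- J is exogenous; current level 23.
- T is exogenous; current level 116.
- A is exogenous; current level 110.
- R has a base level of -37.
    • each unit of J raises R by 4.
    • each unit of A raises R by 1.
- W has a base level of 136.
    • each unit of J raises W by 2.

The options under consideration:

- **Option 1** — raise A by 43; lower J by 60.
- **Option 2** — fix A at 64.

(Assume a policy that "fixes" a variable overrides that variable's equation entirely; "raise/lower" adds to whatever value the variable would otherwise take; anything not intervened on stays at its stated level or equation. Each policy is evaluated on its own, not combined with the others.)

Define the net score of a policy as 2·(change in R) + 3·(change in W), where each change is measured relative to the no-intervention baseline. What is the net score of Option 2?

-92

Baseline:
  J = 23
  A = 110
  R = -37 + 4·23 + 110 = 165
  W = 136 + 2·23 = 182
Option 2 (A := 64):
  J = 23
  A = 64
  R = -37 + 4·23 + 64 = 119
  W = 136 + 2·23 = 182
ΔR = 119 − 165 = -46; ΔW = 182 − 182 = 0
Score = 2·(-46) + 3·0 = -92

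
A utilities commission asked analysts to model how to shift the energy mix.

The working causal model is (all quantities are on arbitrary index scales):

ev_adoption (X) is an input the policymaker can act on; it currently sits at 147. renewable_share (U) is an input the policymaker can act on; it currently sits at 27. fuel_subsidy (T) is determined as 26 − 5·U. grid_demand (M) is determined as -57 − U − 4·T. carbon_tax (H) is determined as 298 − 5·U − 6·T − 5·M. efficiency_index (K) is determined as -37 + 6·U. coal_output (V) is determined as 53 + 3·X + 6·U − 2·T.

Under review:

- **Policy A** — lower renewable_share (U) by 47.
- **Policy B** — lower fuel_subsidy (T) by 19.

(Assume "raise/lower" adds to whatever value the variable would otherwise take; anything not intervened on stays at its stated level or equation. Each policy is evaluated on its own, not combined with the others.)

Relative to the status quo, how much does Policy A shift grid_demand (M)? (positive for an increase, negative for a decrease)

-893

Baseline:
  U = 27
  T = 26 − 5·27 = -109
  M = -57 − 27 − 4·(-109) = 352
Policy A (U − 47):
  U = 27 − 47 = -20
  T = 26 − 5·(-20) = 126
  M = -57 − (-20) − 4·126 = -541
Change in M: -541 − 352 = -893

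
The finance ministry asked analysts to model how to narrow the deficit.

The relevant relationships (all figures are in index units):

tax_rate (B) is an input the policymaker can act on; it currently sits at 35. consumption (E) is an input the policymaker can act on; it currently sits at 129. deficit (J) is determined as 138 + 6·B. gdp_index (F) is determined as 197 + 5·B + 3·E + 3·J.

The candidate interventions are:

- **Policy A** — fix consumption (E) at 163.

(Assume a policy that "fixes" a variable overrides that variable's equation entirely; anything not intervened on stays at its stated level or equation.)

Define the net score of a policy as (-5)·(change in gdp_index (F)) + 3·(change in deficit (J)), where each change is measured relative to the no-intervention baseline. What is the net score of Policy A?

Baseline:
  B = 35
  E = 129
  J = 138 + 6·35 = 348
  F = 197 + 5·35 + 3·129 + 3·348 = 1803
Policy A (E := 163):
  B = 35
  E = 163
  J = 138 + 6·35 = 348
  F = 197 + 5·35 + 3·163 + 3·348 = 1905
ΔF = 1905 − 1803 = 102; ΔJ = 348 − 348 = 0
Score = (-5)·102 + 3·0 = -510

-510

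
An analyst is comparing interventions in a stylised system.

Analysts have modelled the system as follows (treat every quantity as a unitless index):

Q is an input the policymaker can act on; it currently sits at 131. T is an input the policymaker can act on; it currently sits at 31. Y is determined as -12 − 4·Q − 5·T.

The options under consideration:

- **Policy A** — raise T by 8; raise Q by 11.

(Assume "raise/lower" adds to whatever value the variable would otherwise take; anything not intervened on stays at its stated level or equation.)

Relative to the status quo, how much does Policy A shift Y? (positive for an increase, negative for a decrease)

Baseline:
  Q = 131
  T = 31
  Y = -12 − 4·131 − 5·31 = -691
Policy A (T + 8, Q + 11):
  Q = 131 + 11 = 142
  T = 31 + 8 = 39
  Y = -12 − 4·142 − 5·39 = -775
Change in Y: -775 − (-691) = -84

-84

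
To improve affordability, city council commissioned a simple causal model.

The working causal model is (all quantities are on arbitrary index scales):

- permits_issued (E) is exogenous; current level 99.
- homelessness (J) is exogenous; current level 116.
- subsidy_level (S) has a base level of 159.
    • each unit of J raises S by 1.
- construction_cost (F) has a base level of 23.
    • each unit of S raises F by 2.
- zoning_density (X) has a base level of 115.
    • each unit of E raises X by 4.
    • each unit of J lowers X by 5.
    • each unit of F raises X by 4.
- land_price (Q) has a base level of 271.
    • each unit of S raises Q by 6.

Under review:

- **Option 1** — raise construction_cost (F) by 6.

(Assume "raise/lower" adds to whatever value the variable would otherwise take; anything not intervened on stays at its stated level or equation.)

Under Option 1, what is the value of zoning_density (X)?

Option 1 (F + 6):
  E = 99
  J = 116
  S = 159 + 116 = 275
  F = 23 + 2·275 (+6 from intervention) = 579
  X = 115 + 4·99 − 5·116 + 4·579 = 2247

2247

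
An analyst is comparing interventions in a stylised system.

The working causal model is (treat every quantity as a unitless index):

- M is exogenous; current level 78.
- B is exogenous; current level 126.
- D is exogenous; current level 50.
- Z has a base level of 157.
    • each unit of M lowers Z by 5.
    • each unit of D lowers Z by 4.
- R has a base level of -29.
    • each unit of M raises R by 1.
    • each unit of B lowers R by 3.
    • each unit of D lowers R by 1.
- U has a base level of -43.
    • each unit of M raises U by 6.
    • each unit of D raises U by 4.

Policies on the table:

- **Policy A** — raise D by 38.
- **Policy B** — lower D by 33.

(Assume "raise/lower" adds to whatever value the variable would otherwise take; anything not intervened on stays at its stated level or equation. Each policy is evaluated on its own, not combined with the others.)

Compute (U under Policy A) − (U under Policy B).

Policy A (D + 38):
  M = 78
  D = 50 + 38 = 88
  U = -43 + 6·78 + 4·88 = 777
Policy B (D − 33):
  M = 78
  D = 50 − 33 = 17
  U = -43 + 6·78 + 4·17 = 493
U: 777 − 493 = 284

284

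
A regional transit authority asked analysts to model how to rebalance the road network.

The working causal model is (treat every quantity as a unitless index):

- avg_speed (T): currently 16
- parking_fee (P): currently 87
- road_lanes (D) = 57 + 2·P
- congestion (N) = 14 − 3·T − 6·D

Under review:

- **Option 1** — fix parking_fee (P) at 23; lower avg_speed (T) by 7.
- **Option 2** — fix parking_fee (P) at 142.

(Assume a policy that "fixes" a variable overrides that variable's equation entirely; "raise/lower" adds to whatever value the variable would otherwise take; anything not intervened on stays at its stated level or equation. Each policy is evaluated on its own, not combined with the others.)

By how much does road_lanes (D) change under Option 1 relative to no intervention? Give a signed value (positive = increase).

-128

Baseline:
  P = 87
  D = 57 + 2·87 = 231
Option 1 (P := 23, T − 7):
  P = 23
  D = 57 + 2·23 = 103
Change in D: 103 − 231 = -128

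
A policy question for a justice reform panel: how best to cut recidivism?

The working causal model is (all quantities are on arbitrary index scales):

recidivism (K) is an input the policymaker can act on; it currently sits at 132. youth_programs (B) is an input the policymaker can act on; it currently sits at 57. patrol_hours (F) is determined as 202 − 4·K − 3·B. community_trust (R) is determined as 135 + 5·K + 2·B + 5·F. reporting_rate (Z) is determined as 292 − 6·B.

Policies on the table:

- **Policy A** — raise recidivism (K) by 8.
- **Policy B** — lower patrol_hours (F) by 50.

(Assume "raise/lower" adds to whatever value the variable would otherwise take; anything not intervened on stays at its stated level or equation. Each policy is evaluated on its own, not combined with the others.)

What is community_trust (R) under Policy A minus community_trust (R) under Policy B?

Policy A (K + 8):
  K = 132 + 8 = 140
  B = 57
  F = 202 − 4·140 − 3·57 = -529
  R = 135 + 5·140 + 2·57 + 5·(-529) = -1696
Policy B (F − 50):
  K = 132
  B = 57
  F = 202 − 4·132 − 3·57 (−50 from intervention) = -547
  R = 135 + 5·132 + 2·57 + 5·(-547) = -1826
R: -1696 − (-1826) = 130

130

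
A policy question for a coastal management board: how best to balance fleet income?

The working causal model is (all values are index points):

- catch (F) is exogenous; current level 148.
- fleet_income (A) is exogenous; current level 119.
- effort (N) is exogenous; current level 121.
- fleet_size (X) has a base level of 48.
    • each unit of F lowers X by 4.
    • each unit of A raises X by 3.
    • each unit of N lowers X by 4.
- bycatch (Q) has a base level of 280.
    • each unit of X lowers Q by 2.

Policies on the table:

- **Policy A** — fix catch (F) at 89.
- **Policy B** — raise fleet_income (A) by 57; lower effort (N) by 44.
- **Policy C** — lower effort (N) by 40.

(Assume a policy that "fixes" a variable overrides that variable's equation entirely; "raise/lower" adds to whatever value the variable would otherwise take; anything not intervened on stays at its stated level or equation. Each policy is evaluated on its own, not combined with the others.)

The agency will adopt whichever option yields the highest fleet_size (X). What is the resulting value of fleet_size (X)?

-324

Policy A (F := 89):
  F = 89
  A = 119
  N = 121
  X = 48 − 4·89 + 3·119 − 4·121 = -435
Policy B (A + 57, N − 44):
  F = 148
  A = 119 + 57 = 176
  N = 121 − 44 = 77
  X = 48 − 4·148 + 3·176 − 4·77 = -324
Policy C (N − 40):
  F = 148
  A = 119
  N = 121 − 40 = 81
  X = 48 − 4·148 + 3·119 − 4·81 = -511
Comparing — Policy A: X=-435, Policy B: X=-324, Policy C: X=-511. Highest is -324 (Policy B).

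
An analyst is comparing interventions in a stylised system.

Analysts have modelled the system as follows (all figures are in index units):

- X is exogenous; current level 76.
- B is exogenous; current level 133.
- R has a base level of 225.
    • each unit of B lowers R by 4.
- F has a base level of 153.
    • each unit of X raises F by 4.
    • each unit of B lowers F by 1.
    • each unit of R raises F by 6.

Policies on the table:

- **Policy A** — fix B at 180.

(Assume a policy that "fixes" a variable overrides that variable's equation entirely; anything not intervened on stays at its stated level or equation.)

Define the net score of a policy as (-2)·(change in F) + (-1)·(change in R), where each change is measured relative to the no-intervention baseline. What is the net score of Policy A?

2538

Baseline:
  X = 76
  B = 133
  R = 225 − 4·133 = -307
  F = 153 + 4·76 − 133 + 6·(-307) = -1518
Policy A (B := 180):
  X = 76
  B = 180
  R = 225 − 4·180 = -495
  F = 153 + 4·76 − 180 + 6·(-495) = -2693
ΔF = -2693 − (-1518) = -1175; ΔR = -495 − (-307) = -188
Score = (-2)·(-1175) + (-1)·(-188) = 2538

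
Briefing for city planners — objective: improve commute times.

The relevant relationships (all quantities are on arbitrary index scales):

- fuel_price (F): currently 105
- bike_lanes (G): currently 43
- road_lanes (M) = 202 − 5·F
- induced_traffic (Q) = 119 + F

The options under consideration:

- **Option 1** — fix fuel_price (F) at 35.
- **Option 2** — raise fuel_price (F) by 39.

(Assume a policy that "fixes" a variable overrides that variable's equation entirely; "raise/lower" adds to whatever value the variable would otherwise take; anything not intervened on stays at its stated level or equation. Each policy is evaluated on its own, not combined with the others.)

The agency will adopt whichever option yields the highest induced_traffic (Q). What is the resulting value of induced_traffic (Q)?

Option 1 (F := 35):
  F = 35
  Q = 119 + 35 = 154
Option 2 (F + 39):
  F = 105 + 39 = 144
  Q = 119 + 144 = 263
Comparing — Option 1: Q=154, Option 2: Q=263. Highest is 263 (Option 2).

263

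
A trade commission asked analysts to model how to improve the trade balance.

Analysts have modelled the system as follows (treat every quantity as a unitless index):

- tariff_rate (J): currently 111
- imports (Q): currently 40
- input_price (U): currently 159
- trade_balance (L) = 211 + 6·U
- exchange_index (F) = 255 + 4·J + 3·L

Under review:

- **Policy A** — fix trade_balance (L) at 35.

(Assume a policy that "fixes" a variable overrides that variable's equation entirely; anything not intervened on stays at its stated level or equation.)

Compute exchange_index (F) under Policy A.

804

Policy A (L := 35):
  J = 111
  U = 159
  L = 35
  F = 255 + 4·111 + 3·35 = 804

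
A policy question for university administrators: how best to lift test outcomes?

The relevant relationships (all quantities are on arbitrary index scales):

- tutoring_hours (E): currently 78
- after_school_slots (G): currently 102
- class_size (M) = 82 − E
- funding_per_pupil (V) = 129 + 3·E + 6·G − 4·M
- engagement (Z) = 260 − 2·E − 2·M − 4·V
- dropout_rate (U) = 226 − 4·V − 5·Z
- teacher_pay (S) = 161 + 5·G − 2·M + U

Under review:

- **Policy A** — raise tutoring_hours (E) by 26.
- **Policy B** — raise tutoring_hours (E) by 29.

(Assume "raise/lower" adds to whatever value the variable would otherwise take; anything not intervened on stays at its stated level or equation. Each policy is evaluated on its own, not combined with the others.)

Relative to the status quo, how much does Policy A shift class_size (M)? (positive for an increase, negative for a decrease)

-26

Baseline:
  E = 78
  M = 82 − 78 = 4
Policy A (E + 26):
  E = 78 + 26 = 104
  M = 82 − 104 = -22
Change in M: -22 − 4 = -26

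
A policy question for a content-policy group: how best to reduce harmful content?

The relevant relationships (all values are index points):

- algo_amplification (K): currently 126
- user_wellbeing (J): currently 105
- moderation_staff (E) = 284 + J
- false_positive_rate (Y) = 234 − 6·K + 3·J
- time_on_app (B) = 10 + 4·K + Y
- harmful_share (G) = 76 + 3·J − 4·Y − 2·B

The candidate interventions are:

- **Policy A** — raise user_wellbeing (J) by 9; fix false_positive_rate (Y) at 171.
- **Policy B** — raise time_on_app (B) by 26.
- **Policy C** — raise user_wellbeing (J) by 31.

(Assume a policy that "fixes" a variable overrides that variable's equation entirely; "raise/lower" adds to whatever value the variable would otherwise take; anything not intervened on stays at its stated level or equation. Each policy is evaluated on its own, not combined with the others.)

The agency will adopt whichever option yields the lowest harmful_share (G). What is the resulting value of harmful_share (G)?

Policy A (J + 9, Y := 171):
  K = 126
  J = 105 + 9 = 114
  Y = 171
  B = 10 + 4·126 + 171 = 685
  G = 76 + 3·114 − 4·171 − 2·685 = -1636
Policy B (B + 26):
  K = 126
  J = 105
  Y = 234 − 6·126 + 3·105 = -207
  B = 10 + 4·126 + (-207) (+26 from intervention) = 333
  G = 76 + 3·105 − 4·(-207) − 2·333 = 553
Policy C (J + 31):
  K = 126
  J = 105 + 31 = 136
  Y = 234 − 6·126 + 3·136 = -114
  B = 10 + 4·126 + (-114) = 400
  G = 76 + 3·136 − 4·(-114) − 2·400 = 140
Comparing — Policy A: G=-1636, Policy B: G=553, Policy C: G=140. Lowest is -1636 (Policy A).

-1636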